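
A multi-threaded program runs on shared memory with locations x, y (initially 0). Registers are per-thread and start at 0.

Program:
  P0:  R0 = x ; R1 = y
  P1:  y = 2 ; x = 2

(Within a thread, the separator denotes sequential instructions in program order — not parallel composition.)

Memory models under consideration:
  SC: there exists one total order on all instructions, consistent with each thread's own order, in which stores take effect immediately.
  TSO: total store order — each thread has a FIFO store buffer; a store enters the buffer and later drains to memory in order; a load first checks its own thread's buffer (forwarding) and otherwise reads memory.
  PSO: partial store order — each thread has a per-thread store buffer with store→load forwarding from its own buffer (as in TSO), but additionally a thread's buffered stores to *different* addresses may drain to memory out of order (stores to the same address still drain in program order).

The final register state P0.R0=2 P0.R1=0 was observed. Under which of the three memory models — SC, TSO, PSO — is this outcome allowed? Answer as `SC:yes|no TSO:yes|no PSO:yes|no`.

outcome vector order: (P0.R0,P0.R1)
[SC] allowed = {0/0; 0/2; 2/2}
[TSO] allowed = {0/0; 0/2; 2/2}
[PSO] allowed = {0/0; 0/2; 2/0; 2/2}
target 2/0 ∈ {PSO}

SC:no TSO:no PSO:yes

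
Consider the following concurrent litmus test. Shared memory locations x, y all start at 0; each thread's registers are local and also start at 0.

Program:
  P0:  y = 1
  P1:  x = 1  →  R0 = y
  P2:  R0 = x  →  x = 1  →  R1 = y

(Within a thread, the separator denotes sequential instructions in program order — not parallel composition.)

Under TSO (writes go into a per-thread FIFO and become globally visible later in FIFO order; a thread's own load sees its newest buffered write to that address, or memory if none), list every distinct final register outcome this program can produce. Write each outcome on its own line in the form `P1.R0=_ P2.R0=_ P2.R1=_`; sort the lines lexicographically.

outcome vector order: (P1.R0,P2.R0,P2.R1)
|TSO outcomes| = 8

P1.R0=0 P2.R0=0 P2.R1=0
P1.R0=0 P2.R0=0 P2.R1=1
P1.R0=0 P2.R0=1 P2.R1=0
P1.R0=0 P2.R0=1 P2.R1=1
P1.R0=1 P2.R0=0 P2.R1=0
P1.R0=1 P2.R0=0 P2.R1=1
P1.R0=1 P2.R0=1 P2.R1=0
P1.R0=1 P2.R0=1 P2.R1=1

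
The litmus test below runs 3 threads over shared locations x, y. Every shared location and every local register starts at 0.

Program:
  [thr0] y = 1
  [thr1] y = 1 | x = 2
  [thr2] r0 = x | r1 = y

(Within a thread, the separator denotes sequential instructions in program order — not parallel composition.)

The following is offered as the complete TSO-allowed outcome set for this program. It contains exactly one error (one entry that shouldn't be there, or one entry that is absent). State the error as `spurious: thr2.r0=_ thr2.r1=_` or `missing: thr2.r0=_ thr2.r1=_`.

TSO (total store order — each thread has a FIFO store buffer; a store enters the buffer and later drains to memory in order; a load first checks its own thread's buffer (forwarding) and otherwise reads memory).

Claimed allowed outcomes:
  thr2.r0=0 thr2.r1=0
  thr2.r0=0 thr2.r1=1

outcome vector order: (thr2.r0,thr2.r1)
[TSO] allowed = {00; 01; 21}
TSO∖claimed = {21}

missing: thr2.r0=2 thr2.r1=1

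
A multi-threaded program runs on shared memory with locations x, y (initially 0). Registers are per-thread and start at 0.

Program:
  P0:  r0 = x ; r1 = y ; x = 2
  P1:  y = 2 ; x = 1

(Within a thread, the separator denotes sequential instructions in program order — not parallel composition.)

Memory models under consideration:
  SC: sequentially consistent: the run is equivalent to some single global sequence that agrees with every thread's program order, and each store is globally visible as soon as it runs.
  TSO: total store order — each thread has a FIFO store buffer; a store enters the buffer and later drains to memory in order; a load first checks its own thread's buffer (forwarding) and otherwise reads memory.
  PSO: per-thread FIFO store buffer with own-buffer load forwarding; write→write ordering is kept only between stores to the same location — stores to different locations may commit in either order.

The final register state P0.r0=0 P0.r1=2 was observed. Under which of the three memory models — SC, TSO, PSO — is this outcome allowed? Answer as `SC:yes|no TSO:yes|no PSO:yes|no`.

SC:yes TSO:yes PSO:yes

outcome vector order: (P0.r0,P0.r1)
[SC] allowed = {<0 0>; <0 2>; <1 2>}
[TSO] allowed = {<0 0>; <0 2>; <1 2>}
[PSO] allowed = {<0 0>; <0 2>; <1 0>; <1 2>}
target <0 2> ∈ {SC,TSO,PSO}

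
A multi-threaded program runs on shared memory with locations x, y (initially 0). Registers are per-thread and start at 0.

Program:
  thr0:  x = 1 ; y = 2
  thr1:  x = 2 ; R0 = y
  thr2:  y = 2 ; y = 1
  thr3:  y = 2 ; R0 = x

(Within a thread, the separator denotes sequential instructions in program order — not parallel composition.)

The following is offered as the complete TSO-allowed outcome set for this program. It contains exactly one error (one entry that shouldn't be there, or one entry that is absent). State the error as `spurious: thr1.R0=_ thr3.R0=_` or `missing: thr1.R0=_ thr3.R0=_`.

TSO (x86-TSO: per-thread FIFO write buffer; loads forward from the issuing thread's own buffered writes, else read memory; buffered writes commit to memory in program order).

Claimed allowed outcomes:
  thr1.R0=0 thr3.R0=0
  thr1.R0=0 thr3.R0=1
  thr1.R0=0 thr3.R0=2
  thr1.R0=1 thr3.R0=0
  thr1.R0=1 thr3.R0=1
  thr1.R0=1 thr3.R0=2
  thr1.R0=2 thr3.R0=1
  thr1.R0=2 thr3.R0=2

missing: thr1.R0=2 thr3.R0=0

outcome vector order: (thr1.R0,thr3.R0)
under TSO → <0 0>, <0 1>, <0 2>, <1 0>, <1 1>, <1 2>, <2 0>, <2 1>, <2 2>
TSO∖claimed = {<2 0>}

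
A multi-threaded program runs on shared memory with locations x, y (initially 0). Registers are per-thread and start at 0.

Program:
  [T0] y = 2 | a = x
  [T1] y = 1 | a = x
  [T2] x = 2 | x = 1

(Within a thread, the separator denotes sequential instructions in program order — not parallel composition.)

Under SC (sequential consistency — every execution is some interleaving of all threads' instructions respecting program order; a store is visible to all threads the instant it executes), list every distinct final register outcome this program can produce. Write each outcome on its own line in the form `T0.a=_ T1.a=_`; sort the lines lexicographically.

outcome vector order: (T0.a,T1.a)
|SC outcomes| = 9

T0.a=0 T1.a=0
T0.a=0 T1.a=1
T0.a=0 T1.a=2
T0.a=1 T1.a=0
T0.a=1 T1.a=1
T0.a=1 T1.a=2
T0.a=2 T1.a=0
T0.a=2 T1.a=1
T0.a=2 T1.a=2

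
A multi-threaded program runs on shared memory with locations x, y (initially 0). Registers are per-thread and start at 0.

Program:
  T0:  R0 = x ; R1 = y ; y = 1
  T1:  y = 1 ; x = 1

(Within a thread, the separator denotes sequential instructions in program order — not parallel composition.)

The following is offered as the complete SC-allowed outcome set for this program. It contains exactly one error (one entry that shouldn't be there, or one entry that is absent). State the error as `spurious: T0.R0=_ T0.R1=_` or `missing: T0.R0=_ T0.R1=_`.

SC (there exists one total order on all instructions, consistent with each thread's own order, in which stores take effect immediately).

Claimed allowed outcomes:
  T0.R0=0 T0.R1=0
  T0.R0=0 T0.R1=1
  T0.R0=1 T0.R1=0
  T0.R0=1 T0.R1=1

outcome vector order: (T0.R0,T0.R1)
SC (3): (0,0); (0,1); (1,1)
claimed∖SC = {(1,0)}

spurious: T0.R0=1 T0.R1=0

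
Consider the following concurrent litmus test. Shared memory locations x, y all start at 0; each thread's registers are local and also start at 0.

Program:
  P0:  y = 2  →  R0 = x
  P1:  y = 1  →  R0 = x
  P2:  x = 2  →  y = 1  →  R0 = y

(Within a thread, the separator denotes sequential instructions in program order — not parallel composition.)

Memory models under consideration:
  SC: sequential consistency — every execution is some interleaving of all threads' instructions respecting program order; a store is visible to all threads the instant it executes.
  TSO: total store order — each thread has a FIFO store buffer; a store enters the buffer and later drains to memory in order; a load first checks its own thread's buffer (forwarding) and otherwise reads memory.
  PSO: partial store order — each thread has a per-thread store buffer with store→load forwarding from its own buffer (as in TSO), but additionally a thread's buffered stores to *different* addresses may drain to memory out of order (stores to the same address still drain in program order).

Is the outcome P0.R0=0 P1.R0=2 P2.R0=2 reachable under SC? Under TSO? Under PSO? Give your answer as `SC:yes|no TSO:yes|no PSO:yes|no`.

outcome vector order: (P0.R0,P1.R0,P2.R0)
SC (6): 001, 021, 201, 202, 221, 222
TSO (8): 001, 002, 021, 022, 201, 202, 221, 222
PSO (8): 001, 002, 021, 022, 201, 202, 221, 222
target 022 ∈ {TSO,PSO}

SC:no TSO:yes PSO:yes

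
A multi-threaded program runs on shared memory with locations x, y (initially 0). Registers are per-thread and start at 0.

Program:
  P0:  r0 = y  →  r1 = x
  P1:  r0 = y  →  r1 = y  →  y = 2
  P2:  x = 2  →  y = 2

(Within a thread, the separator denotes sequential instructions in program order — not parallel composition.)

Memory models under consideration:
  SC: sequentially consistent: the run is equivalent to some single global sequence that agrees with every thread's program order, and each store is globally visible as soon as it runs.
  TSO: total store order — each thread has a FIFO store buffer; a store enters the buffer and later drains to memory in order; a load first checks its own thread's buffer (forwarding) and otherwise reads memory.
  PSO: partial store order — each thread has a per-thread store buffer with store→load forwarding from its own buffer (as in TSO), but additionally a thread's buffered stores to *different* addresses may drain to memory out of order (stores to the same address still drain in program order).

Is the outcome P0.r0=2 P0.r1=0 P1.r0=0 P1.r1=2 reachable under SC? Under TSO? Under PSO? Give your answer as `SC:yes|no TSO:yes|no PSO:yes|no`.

outcome vector order: (P0.r0,P0.r1,P1.r0,P1.r1)
[SC] allowed = {0/0/0/0 0/0/0/2 0/0/2/2 0/2/0/0 0/2/0/2 0/2/2/2 2/0/0/0 2/2/0/0 2/2/0/2 2/2/2/2}
[TSO] allowed = {0/0/0/0 0/0/0/2 0/0/2/2 0/2/0/0 0/2/0/2 0/2/2/2 2/0/0/0 2/2/0/0 2/2/0/2 2/2/2/2}
[PSO] allowed = {0/0/0/0 0/0/0/2 0/0/2/2 0/2/0/0 0/2/0/2 0/2/2/2 2/0/0/0 2/0/0/2 2/0/2/2 2/2/0/0 2/2/0/2 2/2/2/2}
target 2/0/0/2 ∈ {PSO}

SC:no TSO:no PSO:yes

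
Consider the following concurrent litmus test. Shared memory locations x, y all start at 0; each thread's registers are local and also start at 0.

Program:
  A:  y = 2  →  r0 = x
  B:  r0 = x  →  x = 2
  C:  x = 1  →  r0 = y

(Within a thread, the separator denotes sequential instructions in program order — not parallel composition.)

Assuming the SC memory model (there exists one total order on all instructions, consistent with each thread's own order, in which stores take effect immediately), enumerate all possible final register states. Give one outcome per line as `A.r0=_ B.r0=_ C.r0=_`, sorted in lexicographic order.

outcome vector order: (A.r0,B.r0,C.r0)
|SC outcomes| = 10

A.r0=0 B.r0=0 C.r0=2
A.r0=0 B.r0=1 C.r0=2
A.r0=1 B.r0=0 C.r0=0
A.r0=1 B.r0=0 C.r0=2
A.r0=1 B.r0=1 C.r0=0
A.r0=1 B.r0=1 C.r0=2
A.r0=2 B.r0=0 C.r0=0
A.r0=2 B.r0=0 C.r0=2
A.r0=2 B.r0=1 C.r0=0
A.r0=2 B.r0=1 C.r0=2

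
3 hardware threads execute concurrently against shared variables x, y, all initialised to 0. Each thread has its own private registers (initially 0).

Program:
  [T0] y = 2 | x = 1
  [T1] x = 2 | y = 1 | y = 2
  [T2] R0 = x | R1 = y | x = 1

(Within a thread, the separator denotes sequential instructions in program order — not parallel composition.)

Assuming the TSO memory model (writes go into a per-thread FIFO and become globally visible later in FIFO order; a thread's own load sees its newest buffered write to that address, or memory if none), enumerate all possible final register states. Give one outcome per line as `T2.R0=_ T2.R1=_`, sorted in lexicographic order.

T2.R0=0 T2.R1=0
T2.R0=0 T2.R1=1
T2.R0=0 T2.R1=2
T2.R0=1 T2.R1=1
T2.R0=1 T2.R1=2
T2.R0=2 T2.R1=0
T2.R0=2 T2.R1=1
T2.R0=2 T2.R1=2

outcome vector order: (T2.R0,T2.R1)
|TSO outcomes| = 8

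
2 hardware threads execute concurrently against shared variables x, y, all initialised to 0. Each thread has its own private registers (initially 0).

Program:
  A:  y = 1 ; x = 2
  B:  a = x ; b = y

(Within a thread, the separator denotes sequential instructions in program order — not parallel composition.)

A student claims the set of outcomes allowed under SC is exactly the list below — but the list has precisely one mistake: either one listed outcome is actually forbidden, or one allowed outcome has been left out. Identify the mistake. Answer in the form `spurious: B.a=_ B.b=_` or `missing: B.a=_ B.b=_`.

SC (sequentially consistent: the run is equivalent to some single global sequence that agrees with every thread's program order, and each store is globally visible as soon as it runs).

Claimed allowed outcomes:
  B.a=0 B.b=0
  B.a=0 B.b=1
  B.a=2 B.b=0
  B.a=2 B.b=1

spurious: B.a=2 B.b=0

outcome vector order: (B.a,B.b)
[SC] allowed = {(0,0) (0,1) (2,1)}
claimed∖SC = {(2,0)}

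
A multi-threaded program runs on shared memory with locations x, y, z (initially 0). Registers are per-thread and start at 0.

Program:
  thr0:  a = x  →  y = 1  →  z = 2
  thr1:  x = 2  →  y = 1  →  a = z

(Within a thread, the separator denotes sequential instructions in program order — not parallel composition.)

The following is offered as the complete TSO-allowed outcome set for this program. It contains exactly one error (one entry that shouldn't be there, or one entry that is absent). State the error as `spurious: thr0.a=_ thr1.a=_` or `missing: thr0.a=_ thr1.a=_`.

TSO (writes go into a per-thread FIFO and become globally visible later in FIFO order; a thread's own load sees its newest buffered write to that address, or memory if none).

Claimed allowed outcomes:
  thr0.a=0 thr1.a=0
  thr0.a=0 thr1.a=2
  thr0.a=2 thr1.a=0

outcome vector order: (thr0.a,thr1.a)
TSO (4): 0/0; 0/2; 2/0; 2/2
TSO∖claimed = {2/2}

missing: thr0.a=2 thr1.a=2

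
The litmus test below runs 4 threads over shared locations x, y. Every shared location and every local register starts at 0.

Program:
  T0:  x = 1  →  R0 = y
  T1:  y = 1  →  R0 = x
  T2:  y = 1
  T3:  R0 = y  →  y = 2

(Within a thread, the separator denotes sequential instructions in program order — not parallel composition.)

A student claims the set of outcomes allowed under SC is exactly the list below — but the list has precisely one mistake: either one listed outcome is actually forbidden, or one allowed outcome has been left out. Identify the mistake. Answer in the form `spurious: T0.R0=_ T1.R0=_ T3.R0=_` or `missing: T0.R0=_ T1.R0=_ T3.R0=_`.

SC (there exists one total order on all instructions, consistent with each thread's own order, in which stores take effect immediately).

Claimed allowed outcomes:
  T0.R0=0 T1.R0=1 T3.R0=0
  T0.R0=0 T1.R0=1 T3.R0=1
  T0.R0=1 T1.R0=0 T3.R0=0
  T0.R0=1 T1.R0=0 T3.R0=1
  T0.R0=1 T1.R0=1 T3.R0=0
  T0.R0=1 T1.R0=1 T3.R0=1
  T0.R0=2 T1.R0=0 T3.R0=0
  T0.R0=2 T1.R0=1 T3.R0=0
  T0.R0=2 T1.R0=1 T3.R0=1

outcome vector order: (T0.R0,T1.R0,T3.R0)
SC: 10 outcomes — {<0 1 0>; <0 1 1>; <1 0 0>; <1 0 1>; <1 1 0>; <1 1 1>; <2 0 0>; <2 0 1>; <2 1 0>; <2 1 1>}
SC∖claimed = {<2 0 1>}

missing: T0.R0=2 T1.R0=0 T3.R0=1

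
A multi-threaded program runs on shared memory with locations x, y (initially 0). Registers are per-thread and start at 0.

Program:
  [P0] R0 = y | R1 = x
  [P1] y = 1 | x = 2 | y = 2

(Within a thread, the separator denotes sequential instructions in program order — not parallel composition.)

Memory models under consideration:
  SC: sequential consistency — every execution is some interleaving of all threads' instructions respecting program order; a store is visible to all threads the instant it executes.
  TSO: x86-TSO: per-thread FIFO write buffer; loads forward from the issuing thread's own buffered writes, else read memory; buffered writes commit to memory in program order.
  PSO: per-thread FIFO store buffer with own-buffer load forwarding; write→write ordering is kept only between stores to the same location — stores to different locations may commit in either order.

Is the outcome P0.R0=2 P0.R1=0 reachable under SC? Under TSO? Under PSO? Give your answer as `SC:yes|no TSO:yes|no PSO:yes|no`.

outcome vector order: (P0.R0,P0.R1)
SC: 5 outcomes — {(0,0), (0,2), (1,0), (1,2), (2,2)}
TSO: 5 outcomes — {(0,0), (0,2), (1,0), (1,2), (2,2)}
PSO: 6 outcomes — {(0,0), (0,2), (1,0), (1,2), (2,0), (2,2)}
target (2,0) ∈ {PSO}

SC:no TSO:no PSO:yes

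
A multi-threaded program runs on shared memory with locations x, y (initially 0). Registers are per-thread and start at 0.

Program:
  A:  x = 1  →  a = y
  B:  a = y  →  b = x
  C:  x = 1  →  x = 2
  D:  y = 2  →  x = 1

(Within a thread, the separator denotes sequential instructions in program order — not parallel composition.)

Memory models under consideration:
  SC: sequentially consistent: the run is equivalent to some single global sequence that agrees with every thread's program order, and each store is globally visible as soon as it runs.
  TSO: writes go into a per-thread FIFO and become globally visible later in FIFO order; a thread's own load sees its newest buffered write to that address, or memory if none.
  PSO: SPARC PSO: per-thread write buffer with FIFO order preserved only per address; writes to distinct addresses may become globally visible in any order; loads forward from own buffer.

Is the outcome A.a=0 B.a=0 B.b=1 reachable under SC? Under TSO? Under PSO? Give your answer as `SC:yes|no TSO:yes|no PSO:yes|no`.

outcome vector order: (A.a,B.a,B.b)
SC (11): (0,0,0); (0,0,1); (0,0,2); (0,2,1); (0,2,2); (2,0,0); (2,0,1); (2,0,2); (2,2,0); (2,2,1); (2,2,2)
TSO (12): (0,0,0); (0,0,1); (0,0,2); (0,2,0); (0,2,1); (0,2,2); (2,0,0); (2,0,1); (2,0,2); (2,2,0); (2,2,1); (2,2,2)
PSO (12): (0,0,0); (0,0,1); (0,0,2); (0,2,0); (0,2,1); (0,2,2); (2,0,0); (2,0,1); (2,0,2); (2,2,0); (2,2,1); (2,2,2)
target (0,0,1) ∈ {SC,TSO,PSO}

SC:yes TSO:yes PSO:yes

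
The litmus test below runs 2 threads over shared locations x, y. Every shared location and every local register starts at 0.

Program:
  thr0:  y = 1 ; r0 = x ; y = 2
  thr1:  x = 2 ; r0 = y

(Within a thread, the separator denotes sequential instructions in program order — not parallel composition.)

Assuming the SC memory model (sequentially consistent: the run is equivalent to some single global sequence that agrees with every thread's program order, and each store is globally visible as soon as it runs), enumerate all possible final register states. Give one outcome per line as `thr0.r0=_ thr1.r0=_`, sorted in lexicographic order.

thr0.r0=0 thr1.r0=1
thr0.r0=0 thr1.r0=2
thr0.r0=2 thr1.r0=0
thr0.r0=2 thr1.r0=1
thr0.r0=2 thr1.r0=2

outcome vector order: (thr0.r0,thr1.r0)
|SC outcomes| = 5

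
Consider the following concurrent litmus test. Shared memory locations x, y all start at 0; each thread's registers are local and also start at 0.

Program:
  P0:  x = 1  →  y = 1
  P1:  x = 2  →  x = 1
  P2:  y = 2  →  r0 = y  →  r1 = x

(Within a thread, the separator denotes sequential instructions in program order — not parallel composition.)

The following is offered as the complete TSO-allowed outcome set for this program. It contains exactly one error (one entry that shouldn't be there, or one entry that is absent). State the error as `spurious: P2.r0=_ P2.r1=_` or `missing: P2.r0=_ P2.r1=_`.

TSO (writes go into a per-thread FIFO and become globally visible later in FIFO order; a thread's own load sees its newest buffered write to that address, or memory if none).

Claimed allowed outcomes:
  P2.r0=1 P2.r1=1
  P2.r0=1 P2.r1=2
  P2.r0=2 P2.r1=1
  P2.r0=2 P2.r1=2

outcome vector order: (P2.r0,P2.r1)
under TSO → 11; 12; 20; 21; 22
TSO∖claimed = {20}

missing: P2.r0=2 P2.r1=0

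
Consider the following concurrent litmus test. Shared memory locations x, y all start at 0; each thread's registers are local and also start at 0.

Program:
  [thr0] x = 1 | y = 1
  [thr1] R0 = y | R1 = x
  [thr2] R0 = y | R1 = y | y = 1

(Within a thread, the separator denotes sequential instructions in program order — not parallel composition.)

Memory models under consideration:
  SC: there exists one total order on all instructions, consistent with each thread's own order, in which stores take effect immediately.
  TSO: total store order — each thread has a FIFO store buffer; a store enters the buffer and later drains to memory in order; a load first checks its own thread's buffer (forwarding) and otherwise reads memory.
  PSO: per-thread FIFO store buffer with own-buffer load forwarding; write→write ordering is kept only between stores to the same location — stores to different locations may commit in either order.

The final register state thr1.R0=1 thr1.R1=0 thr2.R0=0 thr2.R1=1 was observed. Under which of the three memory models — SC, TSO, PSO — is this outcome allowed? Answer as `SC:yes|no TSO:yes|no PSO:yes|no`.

outcome vector order: (thr1.R0,thr1.R1,thr2.R0,thr2.R1)
[SC] allowed = {0/0/0/0; 0/0/0/1; 0/0/1/1; 0/1/0/0; 0/1/0/1; 0/1/1/1; 1/0/0/0; 1/1/0/0; 1/1/0/1; 1/1/1/1}
[TSO] allowed = {0/0/0/0; 0/0/0/1; 0/0/1/1; 0/1/0/0; 0/1/0/1; 0/1/1/1; 1/0/0/0; 1/1/0/0; 1/1/0/1; 1/1/1/1}
[PSO] allowed = {0/0/0/0; 0/0/0/1; 0/0/1/1; 0/1/0/0; 0/1/0/1; 0/1/1/1; 1/0/0/0; 1/0/0/1; 1/0/1/1; 1/1/0/0; 1/1/0/1; 1/1/1/1}
target 1/0/0/1 ∈ {PSO}

SC:no TSO:no PSO:yes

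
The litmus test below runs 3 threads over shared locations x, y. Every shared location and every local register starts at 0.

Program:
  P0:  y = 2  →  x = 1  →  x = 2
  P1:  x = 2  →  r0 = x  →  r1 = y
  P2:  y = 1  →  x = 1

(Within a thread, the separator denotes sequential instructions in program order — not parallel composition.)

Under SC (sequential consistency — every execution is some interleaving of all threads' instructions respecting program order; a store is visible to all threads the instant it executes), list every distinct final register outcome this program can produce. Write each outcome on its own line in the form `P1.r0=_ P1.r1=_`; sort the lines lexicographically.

outcome vector order: (P1.r0,P1.r1)
|SC outcomes| = 5

P1.r0=1 P1.r1=1
P1.r0=1 P1.r1=2
P1.r0=2 P1.r1=0
P1.r0=2 P1.r1=1
P1.r0=2 P1.r1=2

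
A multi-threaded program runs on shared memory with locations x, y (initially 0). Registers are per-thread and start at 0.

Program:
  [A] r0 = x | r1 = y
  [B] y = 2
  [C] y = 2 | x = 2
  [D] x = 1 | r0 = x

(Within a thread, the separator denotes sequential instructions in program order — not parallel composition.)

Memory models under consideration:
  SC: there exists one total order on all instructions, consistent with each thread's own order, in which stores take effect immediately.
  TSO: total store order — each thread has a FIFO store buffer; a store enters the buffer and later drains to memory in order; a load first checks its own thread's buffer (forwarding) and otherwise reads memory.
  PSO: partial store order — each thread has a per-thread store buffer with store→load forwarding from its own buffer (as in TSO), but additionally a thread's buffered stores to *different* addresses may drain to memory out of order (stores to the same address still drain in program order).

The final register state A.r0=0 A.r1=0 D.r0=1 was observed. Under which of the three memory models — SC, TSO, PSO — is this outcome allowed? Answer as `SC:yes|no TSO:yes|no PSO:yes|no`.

outcome vector order: (A.r0,A.r1,D.r0)
under SC → (0,0,1), (0,0,2), (0,2,1), (0,2,2), (1,0,1), (1,0,2), (1,2,1), (1,2,2), (2,2,1), (2,2,2)
under TSO → (0,0,1), (0,0,2), (0,2,1), (0,2,2), (1,0,1), (1,0,2), (1,2,1), (1,2,2), (2,2,1), (2,2,2)
under PSO → (0,0,1), (0,0,2), (0,2,1), (0,2,2), (1,0,1), (1,0,2), (1,2,1), (1,2,2), (2,0,1), (2,0,2), (2,2,1), (2,2,2)
target (0,0,1) ∈ {SC,TSO,PSO}

SC:yes TSO:yes PSO:yes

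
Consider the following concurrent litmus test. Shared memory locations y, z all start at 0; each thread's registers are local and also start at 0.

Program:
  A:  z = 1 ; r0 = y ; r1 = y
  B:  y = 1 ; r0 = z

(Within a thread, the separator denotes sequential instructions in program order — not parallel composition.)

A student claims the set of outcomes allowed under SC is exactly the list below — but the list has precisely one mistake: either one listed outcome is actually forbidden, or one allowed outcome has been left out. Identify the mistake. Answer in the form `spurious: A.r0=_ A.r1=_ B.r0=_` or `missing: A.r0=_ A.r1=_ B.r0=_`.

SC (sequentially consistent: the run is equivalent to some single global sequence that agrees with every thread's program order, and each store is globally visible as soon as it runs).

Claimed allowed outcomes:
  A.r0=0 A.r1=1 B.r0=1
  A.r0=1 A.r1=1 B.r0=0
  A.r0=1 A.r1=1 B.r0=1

outcome vector order: (A.r0,A.r1,B.r0)
under SC → 0/0/1, 0/1/1, 1/1/0, 1/1/1
SC∖claimed = {0/0/1}

missing: A.r0=0 A.r1=0 B.r0=1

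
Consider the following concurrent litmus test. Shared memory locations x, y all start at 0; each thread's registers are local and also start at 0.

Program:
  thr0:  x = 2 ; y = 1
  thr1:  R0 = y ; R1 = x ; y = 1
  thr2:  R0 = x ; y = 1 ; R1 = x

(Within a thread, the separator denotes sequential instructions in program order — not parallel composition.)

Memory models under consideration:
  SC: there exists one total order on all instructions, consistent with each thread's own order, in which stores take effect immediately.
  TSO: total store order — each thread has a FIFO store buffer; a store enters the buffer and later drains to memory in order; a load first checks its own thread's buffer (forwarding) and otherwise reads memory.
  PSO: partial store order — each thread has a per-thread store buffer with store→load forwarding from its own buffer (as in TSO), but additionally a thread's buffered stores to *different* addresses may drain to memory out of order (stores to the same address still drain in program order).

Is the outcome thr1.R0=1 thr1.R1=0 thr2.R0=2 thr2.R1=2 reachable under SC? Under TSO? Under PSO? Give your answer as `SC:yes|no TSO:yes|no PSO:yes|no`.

SC:no TSO:no PSO:yes

outcome vector order: (thr1.R0,thr1.R1,thr2.R0,thr2.R1)
SC: 11 outcomes — {0000; 0002; 0022; 0200; 0202; 0222; 1000; 1002; 1200; 1202; 1222}
TSO: 11 outcomes — {0000; 0002; 0022; 0200; 0202; 0222; 1000; 1002; 1200; 1202; 1222}
PSO: 12 outcomes — {0000; 0002; 0022; 0200; 0202; 0222; 1000; 1002; 1022; 1200; 1202; 1222}
target 1022 ∈ {PSO}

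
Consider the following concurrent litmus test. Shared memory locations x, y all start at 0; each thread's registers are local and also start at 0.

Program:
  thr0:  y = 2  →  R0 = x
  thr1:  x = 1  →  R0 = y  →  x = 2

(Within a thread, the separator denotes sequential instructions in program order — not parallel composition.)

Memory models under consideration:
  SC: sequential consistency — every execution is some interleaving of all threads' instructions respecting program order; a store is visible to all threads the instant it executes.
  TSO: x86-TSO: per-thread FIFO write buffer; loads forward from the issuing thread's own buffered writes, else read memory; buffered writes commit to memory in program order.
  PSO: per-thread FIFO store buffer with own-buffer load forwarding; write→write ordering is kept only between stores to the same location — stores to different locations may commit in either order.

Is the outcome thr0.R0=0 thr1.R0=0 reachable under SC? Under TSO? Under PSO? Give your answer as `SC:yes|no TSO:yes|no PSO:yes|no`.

outcome vector order: (thr0.R0,thr1.R0)
under SC → (0,2) (1,0) (1,2) (2,0) (2,2)
under TSO → (0,0) (0,2) (1,0) (1,2) (2,0) (2,2)
under PSO → (0,0) (0,2) (1,0) (1,2) (2,0) (2,2)
target (0,0) ∈ {TSO,PSO}

SC:no TSO:yes PSO:yes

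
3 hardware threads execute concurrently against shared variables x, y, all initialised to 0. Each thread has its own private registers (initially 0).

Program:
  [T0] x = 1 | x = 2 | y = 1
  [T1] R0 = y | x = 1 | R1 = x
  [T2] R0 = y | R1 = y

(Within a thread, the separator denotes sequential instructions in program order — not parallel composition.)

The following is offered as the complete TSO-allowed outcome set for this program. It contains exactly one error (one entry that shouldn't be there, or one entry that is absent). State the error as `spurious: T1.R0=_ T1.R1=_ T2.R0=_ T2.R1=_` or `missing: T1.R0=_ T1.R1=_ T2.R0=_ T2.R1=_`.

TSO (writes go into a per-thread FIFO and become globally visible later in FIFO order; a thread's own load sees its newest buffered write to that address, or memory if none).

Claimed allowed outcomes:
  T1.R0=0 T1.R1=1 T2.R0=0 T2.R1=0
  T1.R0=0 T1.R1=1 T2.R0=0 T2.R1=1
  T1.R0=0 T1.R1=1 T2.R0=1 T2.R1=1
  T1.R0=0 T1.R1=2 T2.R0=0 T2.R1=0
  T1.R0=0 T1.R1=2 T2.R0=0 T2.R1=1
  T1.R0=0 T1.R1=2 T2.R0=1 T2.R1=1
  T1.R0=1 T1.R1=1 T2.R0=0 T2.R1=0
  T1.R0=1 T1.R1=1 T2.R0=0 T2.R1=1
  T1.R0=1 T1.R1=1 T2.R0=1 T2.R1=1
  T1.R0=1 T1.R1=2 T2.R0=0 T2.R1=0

spurious: T1.R0=1 T1.R1=2 T2.R0=0 T2.R1=0

outcome vector order: (T1.R0,T1.R1,T2.R0,T2.R1)
TSO (9): 0100, 0101, 0111, 0200, 0201, 0211, 1100, 1101, 1111
claimed∖TSO = {1200}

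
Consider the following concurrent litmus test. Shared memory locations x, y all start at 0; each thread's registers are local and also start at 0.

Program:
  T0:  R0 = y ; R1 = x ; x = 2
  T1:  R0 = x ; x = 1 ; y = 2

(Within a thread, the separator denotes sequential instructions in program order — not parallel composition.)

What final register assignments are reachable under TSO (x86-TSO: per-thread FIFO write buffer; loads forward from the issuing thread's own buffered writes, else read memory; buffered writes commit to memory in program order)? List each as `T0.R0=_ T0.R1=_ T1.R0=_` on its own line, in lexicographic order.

outcome vector order: (T0.R0,T0.R1,T1.R0)
|TSO outcomes| = 4

T0.R0=0 T0.R1=0 T1.R0=0
T0.R0=0 T0.R1=0 T1.R0=2
T0.R0=0 T0.R1=1 T1.R0=0
T0.R0=2 T0.R1=1 T1.R0=0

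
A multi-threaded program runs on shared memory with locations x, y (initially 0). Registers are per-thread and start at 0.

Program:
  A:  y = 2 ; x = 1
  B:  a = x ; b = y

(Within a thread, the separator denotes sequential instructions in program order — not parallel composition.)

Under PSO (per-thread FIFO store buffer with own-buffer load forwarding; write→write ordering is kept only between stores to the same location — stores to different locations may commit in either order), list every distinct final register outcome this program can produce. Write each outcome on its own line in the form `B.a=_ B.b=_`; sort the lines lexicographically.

outcome vector order: (B.a,B.b)
|PSO outcomes| = 4

B.a=0 B.b=0
B.a=0 B.b=2
B.a=1 B.b=0
B.a=1 B.b=2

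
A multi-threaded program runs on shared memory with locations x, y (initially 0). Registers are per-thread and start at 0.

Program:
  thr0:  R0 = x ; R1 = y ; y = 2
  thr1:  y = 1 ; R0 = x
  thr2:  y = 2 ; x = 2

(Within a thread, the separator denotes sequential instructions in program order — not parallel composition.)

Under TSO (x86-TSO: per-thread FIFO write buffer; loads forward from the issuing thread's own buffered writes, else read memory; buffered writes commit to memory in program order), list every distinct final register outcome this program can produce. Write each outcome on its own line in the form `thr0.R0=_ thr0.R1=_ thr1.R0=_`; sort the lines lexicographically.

outcome vector order: (thr0.R0,thr0.R1,thr1.R0)
|TSO outcomes| = 10

thr0.R0=0 thr0.R1=0 thr1.R0=0
thr0.R0=0 thr0.R1=0 thr1.R0=2
thr0.R0=0 thr0.R1=1 thr1.R0=0
thr0.R0=0 thr0.R1=1 thr1.R0=2
thr0.R0=0 thr0.R1=2 thr1.R0=0
thr0.R0=0 thr0.R1=2 thr1.R0=2
thr0.R0=2 thr0.R1=1 thr1.R0=0
thr0.R0=2 thr0.R1=1 thr1.R0=2
thr0.R0=2 thr0.R1=2 thr1.R0=0
thr0.R0=2 thr0.R1=2 thr1.R0=2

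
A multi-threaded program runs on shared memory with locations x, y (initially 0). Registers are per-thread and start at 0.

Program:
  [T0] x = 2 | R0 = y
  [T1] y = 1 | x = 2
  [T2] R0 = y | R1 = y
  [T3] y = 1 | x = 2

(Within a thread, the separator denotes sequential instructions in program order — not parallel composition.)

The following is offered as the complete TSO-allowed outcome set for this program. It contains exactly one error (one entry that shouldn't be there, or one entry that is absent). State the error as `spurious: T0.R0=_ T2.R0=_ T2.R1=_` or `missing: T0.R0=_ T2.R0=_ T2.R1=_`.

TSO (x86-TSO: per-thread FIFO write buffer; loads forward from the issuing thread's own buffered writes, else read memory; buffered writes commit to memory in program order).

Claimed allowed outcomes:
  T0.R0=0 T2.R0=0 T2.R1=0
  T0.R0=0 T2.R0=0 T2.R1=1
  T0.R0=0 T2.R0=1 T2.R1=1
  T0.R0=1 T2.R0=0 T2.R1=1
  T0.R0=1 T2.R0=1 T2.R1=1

missing: T0.R0=1 T2.R0=0 T2.R1=0

outcome vector order: (T0.R0,T2.R0,T2.R1)
[TSO] allowed = {0/0/0, 0/0/1, 0/1/1, 1/0/0, 1/0/1, 1/1/1}
TSO∖claimed = {1/0/0}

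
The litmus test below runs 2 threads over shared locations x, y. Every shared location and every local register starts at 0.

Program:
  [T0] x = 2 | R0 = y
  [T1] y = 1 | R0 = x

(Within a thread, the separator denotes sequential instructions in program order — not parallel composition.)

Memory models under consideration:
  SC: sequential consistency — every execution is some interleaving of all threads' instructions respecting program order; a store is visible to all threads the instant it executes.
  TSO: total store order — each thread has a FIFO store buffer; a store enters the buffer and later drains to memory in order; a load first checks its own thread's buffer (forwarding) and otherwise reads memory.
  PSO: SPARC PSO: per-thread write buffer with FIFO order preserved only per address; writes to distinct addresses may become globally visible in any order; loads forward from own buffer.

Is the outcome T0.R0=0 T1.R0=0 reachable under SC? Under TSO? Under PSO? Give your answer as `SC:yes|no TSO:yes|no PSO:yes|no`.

outcome vector order: (T0.R0,T1.R0)
under SC → 0/2; 1/0; 1/2
under TSO → 0/0; 0/2; 1/0; 1/2
under PSO → 0/0; 0/2; 1/0; 1/2
target 0/0 ∈ {TSO,PSO}

SC:no TSO:yes PSO:yes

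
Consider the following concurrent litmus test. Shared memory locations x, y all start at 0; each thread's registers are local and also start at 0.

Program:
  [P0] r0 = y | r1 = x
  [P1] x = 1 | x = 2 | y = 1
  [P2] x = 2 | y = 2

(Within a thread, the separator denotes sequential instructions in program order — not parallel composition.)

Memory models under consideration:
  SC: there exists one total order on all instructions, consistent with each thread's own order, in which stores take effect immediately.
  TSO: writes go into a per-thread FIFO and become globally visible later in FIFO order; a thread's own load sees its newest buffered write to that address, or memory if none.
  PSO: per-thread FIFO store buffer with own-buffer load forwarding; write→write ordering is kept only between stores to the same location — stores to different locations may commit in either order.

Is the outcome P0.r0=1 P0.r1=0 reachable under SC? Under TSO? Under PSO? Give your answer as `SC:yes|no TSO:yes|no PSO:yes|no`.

outcome vector order: (P0.r0,P0.r1)
under SC → <0 0>, <0 1>, <0 2>, <1 2>, <2 1>, <2 2>
under TSO → <0 0>, <0 1>, <0 2>, <1 2>, <2 1>, <2 2>
under PSO → <0 0>, <0 1>, <0 2>, <1 0>, <1 1>, <1 2>, <2 0>, <2 1>, <2 2>
target <1 0> ∈ {PSO}

SC:no TSO:no PSO:yes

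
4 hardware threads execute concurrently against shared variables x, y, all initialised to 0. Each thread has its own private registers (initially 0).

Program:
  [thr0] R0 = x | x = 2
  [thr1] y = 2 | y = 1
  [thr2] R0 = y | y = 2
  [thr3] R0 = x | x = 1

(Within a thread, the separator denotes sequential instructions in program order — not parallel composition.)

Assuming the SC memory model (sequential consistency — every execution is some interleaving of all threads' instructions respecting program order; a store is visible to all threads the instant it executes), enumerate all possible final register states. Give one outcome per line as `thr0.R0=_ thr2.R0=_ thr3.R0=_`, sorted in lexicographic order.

outcome vector order: (thr0.R0,thr2.R0,thr3.R0)
|SC outcomes| = 9

thr0.R0=0 thr2.R0=0 thr3.R0=0
thr0.R0=0 thr2.R0=0 thr3.R0=2
thr0.R0=0 thr2.R0=1 thr3.R0=0
thr0.R0=0 thr2.R0=1 thr3.R0=2
thr0.R0=0 thr2.R0=2 thr3.R0=0
thr0.R0=0 thr2.R0=2 thr3.R0=2
thr0.R0=1 thr2.R0=0 thr3.R0=0
thr0.R0=1 thr2.R0=1 thr3.R0=0
thr0.R0=1 thr2.R0=2 thr3.R0=0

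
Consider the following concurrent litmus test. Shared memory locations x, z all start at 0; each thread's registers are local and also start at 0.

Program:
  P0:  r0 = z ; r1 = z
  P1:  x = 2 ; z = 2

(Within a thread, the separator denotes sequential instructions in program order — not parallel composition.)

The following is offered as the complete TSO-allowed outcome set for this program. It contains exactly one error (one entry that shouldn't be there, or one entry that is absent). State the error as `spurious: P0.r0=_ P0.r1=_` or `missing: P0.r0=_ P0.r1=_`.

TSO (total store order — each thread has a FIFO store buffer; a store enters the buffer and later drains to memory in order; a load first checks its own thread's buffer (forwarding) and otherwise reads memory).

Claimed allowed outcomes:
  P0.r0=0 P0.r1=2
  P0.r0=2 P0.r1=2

outcome vector order: (P0.r0,P0.r1)
TSO: 3 outcomes — {00, 02, 22}
TSO∖claimed = {00}

missing: P0.r0=0 P0.r1=0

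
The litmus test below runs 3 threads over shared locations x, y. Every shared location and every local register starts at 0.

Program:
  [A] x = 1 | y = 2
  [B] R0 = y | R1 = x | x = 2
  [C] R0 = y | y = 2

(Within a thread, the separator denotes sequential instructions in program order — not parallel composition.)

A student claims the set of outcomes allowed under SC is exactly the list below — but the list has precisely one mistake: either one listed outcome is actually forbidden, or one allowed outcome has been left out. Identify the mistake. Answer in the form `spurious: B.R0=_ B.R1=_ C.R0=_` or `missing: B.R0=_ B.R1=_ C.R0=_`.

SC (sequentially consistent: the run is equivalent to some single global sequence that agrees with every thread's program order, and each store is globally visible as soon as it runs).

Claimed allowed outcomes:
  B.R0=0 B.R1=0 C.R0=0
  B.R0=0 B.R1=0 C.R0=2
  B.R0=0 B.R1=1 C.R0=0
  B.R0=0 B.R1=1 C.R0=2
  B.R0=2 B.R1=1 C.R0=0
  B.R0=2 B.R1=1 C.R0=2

outcome vector order: (B.R0,B.R1,C.R0)
SC (7): 000; 002; 010; 012; 200; 210; 212
SC∖claimed = {200}

missing: B.R0=2 B.R1=0 C.R0=0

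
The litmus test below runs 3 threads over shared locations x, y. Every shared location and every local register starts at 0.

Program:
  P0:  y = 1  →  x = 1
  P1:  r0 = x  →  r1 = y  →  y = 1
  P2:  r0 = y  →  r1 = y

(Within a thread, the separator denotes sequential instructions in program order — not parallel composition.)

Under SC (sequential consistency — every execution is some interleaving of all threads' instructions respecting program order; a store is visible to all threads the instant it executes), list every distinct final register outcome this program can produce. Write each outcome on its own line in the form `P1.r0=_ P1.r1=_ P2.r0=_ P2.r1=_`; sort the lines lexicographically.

outcome vector order: (P1.r0,P1.r1,P2.r0,P2.r1)
|SC outcomes| = 9

P1.r0=0 P1.r1=0 P2.r0=0 P2.r1=0
P1.r0=0 P1.r1=0 P2.r0=0 P2.r1=1
P1.r0=0 P1.r1=0 P2.r0=1 P2.r1=1
P1.r0=0 P1.r1=1 P2.r0=0 P2.r1=0
P1.r0=0 P1.r1=1 P2.r0=0 P2.r1=1
P1.r0=0 P1.r1=1 P2.r0=1 P2.r1=1
P1.r0=1 P1.r1=1 P2.r0=0 P2.r1=0
P1.r0=1 P1.r1=1 P2.r0=0 P2.r1=1
P1.r0=1 P1.r1=1 P2.r0=1 P2.r1=1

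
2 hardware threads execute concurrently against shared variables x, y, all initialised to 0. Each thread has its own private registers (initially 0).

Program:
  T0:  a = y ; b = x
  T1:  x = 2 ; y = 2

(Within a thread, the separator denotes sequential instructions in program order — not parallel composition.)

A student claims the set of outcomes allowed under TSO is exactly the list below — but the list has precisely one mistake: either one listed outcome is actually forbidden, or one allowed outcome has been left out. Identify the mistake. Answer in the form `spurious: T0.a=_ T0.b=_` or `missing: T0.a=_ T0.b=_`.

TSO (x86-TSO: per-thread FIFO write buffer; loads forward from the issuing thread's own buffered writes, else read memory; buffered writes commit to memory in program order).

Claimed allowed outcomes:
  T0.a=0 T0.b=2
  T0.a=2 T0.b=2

missing: T0.a=0 T0.b=0

outcome vector order: (T0.a,T0.b)
[TSO] allowed = {00, 02, 22}
TSO∖claimed = {00}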